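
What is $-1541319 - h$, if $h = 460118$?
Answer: $-2001437$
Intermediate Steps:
$-1541319 - h = -1541319 - 460118 = -2001437$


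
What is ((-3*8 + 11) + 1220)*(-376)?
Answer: -453832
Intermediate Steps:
((-3*8 + 11) + 1220)*(-376) = ((-24 + 11) + 1220)*(-376) = (-13 + 1220)*(-376) = 1207*(-376) = -453832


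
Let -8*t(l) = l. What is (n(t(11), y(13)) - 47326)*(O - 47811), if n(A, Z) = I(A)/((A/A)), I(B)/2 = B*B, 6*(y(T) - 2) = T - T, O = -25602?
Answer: 111170113443/32 ≈ 3.4741e+9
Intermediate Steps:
t(l) = -l/8
y(T) = 2 (y(T) = 2 + (T - T)/6 = 2 + (1/6)*0 = 2 + 0 = 2)
I(B) = 2*B**2 (I(B) = 2*(B*B) = 2*B**2)
n(A, Z) = 2*A**2 (n(A, Z) = (2*A**2)/((A/A)) = (2*A**2)/1 = (2*A**2)*1 = 2*A**2)
(n(t(11), y(13)) - 47326)*(O - 47811) = (2*(-1/8*11)**2 - 47326)*(-25602 - 47811) = (2*(-11/8)**2 - 47326)*(-73413) = (2*(121/64) - 47326)*(-73413) = (121/32 - 47326)*(-73413) = -1514311/32*(-73413) = 111170113443/32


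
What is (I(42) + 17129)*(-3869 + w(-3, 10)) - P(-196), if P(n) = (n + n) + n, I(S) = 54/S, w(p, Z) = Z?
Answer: -462736292/7 ≈ -6.6105e+7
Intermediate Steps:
P(n) = 3*n (P(n) = 2*n + n = 3*n)
(I(42) + 17129)*(-3869 + w(-3, 10)) - P(-196) = (54/42 + 17129)*(-3869 + 10) - 3*(-196) = (54*(1/42) + 17129)*(-3859) - 1*(-588) = (9/7 + 17129)*(-3859) + 588 = (119912/7)*(-3859) + 588 = -462740408/7 + 588 = -462736292/7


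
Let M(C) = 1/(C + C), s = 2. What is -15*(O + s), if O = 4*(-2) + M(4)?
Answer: 705/8 ≈ 88.125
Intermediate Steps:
M(C) = 1/(2*C)
O = -63/8 (O = 4*(-2) + (½)/4 = -8 + (½)*(¼) = -8 + ⅛ = -63/8 ≈ -7.8750)
-15*(O + s) = -15*(-63/8 + 2) = -15*(-47/8) = 705/8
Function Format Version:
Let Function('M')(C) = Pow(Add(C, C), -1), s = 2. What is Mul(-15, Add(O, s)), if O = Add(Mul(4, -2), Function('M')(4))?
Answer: Rational(705, 8) ≈ 88.125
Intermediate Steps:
Function('M')(C) = Mul(Rational(1, 2), Pow(C, -1)) (Function('M')(C) = Pow(Mul(2, C), -1) = Mul(Rational(1, 2), Pow(C, -1)))
O = Rational(-63, 8) (O = Add(Mul(4, -2), Mul(Rational(1, 2), Pow(4, -1))) = Add(-8, Mul(Rational(1, 2), Rational(1, 4))) = Add(-8, Rational(1, 8)) = Rational(-63, 8) ≈ -7.8750)
Mul(-15, Add(O, s)) = Mul(-15, Add(Rational(-63, 8), 2)) = Mul(-15, Rational(-47, 8)) = Rational(705, 8)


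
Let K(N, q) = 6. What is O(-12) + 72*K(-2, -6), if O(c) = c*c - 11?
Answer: 565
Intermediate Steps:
O(c) = -11 + c² (O(c) = c² - 11 = -11 + c²)
O(-12) + 72*K(-2, -6) = (-11 + (-12)²) + 72*6 = (-11 + 144) + 432 = 133 + 432 = 565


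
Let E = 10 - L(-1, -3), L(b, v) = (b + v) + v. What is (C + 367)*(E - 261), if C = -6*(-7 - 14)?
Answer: -120292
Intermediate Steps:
C = 126 (C = -6*(-21) = 126)
L(b, v) = b + 2*v
E = 17 (E = 10 - (-1 + 2*(-3)) = 10 - (-1 - 6) = 10 - 1*(-7) = 10 + 7 = 17)
(C + 367)*(E - 261) = (126 + 367)*(17 - 261) = 493*(-244) = -120292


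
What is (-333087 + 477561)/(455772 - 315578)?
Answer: 72237/70097 ≈ 1.0305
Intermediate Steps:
(-333087 + 477561)/(455772 - 315578) = 144474/140194 = 144474*(1/140194) = 72237/70097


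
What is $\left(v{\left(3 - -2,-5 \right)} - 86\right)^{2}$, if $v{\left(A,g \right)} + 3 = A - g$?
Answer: $6241$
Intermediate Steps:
$v{\left(A,g \right)} = -3 + A - g$ ($v{\left(A,g \right)} = -3 + \left(A - g\right) = -3 + A - g$)
$\left(v{\left(3 - -2,-5 \right)} - 86\right)^{2} = \left(\left(-3 + \left(3 - -2\right) - -5\right) - 86\right)^{2} = \left(\left(-3 + \left(3 + 2\right) + 5\right) - 86\right)^{2} = \left(\left(-3 + 5 + 5\right) - 86\right)^{2} = \left(7 - 86\right)^{2} = \left(-79\right)^{2} = 6241$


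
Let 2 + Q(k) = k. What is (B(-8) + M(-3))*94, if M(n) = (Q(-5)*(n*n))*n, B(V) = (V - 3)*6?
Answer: 11562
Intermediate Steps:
Q(k) = -2 + k
B(V) = -18 + 6*V (B(V) = (-3 + V)*6 = -18 + 6*V)
M(n) = -7*n³ (M(n) = ((-2 - 5)*(n*n))*n = (-7*n²)*n = -7*n³)
(B(-8) + M(-3))*94 = ((-18 + 6*(-8)) - 7*(-3)³)*94 = ((-18 - 48) - 7*(-27))*94 = (-66 + 189)*94 = 123*94 = 11562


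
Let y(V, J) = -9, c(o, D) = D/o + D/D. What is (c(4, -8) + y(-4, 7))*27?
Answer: -270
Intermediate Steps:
c(o, D) = 1 + D/o (c(o, D) = D/o + 1 = 1 + D/o)
(c(4, -8) + y(-4, 7))*27 = ((-8 + 4)/4 - 9)*27 = ((1/4)*(-4) - 9)*27 = (-1 - 9)*27 = -10*27 = -270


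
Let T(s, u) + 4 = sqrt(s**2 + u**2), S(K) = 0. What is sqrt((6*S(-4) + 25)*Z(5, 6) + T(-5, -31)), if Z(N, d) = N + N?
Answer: sqrt(246 + sqrt(986)) ≈ 16.655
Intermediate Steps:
Z(N, d) = 2*N
T(s, u) = -4 + sqrt(s**2 + u**2)
sqrt((6*S(-4) + 25)*Z(5, 6) + T(-5, -31)) = sqrt((6*0 + 25)*(2*5) + (-4 + sqrt((-5)**2 + (-31)**2))) = sqrt((0 + 25)*10 + (-4 + sqrt(25 + 961))) = sqrt(25*10 + (-4 + sqrt(986))) = sqrt(250 + (-4 + sqrt(986))) = sqrt(246 + sqrt(986))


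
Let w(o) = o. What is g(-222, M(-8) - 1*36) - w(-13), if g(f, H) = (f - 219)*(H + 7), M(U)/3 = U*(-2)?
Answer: -8366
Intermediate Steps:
M(U) = -6*U (M(U) = 3*(U*(-2)) = 3*(-2*U) = -6*U)
g(f, H) = (-219 + f)*(7 + H)
g(-222, M(-8) - 1*36) - w(-13) = (-1533 - 219*(-6*(-8) - 1*36) + 7*(-222) + (-6*(-8) - 1*36)*(-222)) - 1*(-13) = (-1533 - 219*(48 - 36) - 1554 + (48 - 36)*(-222)) + 13 = (-1533 - 219*12 - 1554 + 12*(-222)) + 13 = (-1533 - 2628 - 1554 - 2664) + 13 = -8379 + 13 = -8366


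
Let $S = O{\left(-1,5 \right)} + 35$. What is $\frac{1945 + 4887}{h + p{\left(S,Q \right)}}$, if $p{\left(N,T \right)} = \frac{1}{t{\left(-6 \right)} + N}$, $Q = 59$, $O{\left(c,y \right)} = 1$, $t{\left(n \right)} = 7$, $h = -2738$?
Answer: $- \frac{41968}{16819} \approx -2.4953$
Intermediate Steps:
$S = 36$ ($S = 1 + 35 = 36$)
$p{\left(N,T \right)} = \frac{1}{7 + N}$
$\frac{1945 + 4887}{h + p{\left(S,Q \right)}} = \frac{1945 + 4887}{-2738 + \frac{1}{7 + 36}} = \frac{6832}{-2738 + \frac{1}{43}} = \frac{6832}{- \frac{117733}{43}} = 6832 \left(- \frac{43}{117733}\right) = - \frac{41968}{16819}$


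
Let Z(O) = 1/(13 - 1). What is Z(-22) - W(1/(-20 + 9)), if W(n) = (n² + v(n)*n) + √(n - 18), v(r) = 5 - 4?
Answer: 241/1452 - I*√2189/11 ≈ 0.16598 - 4.2533*I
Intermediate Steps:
Z(O) = 1/12
v(r) = 1
W(n) = n + n² + √(-18 + n) (W(n) = (n² + 1*n) + √(n - 18) = (n² + n) + √(-18 + n) = (n + n²) + √(-18 + n) = n + n² + √(-18 + n))
Z(-22) - W(1/(-20 + 9)) = 1/12 - (1/(-20 + 9) + (1/(-20 + 9))² + √(-18 + 1/(-20 + 9))) = 1/12 - (1/(-11) + (1/(-11))² + √(-18 + 1/(-11))) = 1/12 - (-1/11 + (-1/11)² + √(-18 - 1/11)) = 1/12 - (-1/11 + 1/121 + √(-199/11)) = 1/12 - (-1/11 + 1/121 + I*√2189/11) = 1/12 - (-10/121 + I*√2189/11) = 1/12 + (10/121 - I*√2189/11) = 241/1452 - I*√2189/11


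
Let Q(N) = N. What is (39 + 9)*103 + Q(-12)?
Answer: 4932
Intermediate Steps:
(39 + 9)*103 + Q(-12) = (39 + 9)*103 - 12 = 48*103 - 12 = 4944 - 12 = 4932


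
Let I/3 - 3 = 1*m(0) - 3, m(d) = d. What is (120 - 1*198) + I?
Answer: -78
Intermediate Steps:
I = 0 (I = 9 + 3*(1*0 - 3) = 9 + 3*(0 - 3) = 9 + 3*(-3) = 9 - 9 = 0)
(120 - 1*198) + I = (120 - 1*198) + 0 = (120 - 198) + 0 = -78 + 0 = -78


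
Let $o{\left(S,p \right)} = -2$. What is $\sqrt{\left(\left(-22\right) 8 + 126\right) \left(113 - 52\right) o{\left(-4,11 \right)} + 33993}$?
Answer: $\sqrt{40093} \approx 200.23$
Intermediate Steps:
$\sqrt{\left(\left(-22\right) 8 + 126\right) \left(113 - 52\right) o{\left(-4,11 \right)} + 33993} = \sqrt{\left(\left(-22\right) 8 + 126\right) \left(113 - 52\right) \left(-2\right) + 33993} = \sqrt{\left(-176 + 126\right) 61 \left(-2\right) + 33993} = \sqrt{\left(-50\right) 61 \left(-2\right) + 33993} = \sqrt{\left(-3050\right) \left(-2\right) + 33993} = \sqrt{6100 + 33993} = \sqrt{40093}$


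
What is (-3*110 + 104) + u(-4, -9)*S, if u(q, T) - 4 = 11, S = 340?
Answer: 4874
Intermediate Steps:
u(q, T) = 15 (u(q, T) = 4 + 11 = 15)
(-3*110 + 104) + u(-4, -9)*S = (-3*110 + 104) + 15*340 = (-330 + 104) + 5100 = -226 + 5100 = 4874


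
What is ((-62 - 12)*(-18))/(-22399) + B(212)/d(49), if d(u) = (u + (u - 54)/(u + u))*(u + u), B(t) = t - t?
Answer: -1332/22399 ≈ -0.059467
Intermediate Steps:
B(t) = 0
d(u) = 2*u*(u + (-54 + u)/(2*u)) (d(u) = (u + (-54 + u)/((2*u)))*(2*u) = (u + (-54 + u)*(1/(2*u)))*(2*u) = (u + (-54 + u)/(2*u))*(2*u) = 2*u*(u + (-54 + u)/(2*u)))
((-62 - 12)*(-18))/(-22399) + B(212)/d(49) = ((-62 - 12)*(-18))/(-22399) + 0/(-54 + 49 + 2*49²) = -74*(-18)*(-1/22399) + 0/(-54 + 49 + 2*2401) = 1332*(-1/22399) + 0/(-54 + 49 + 4802) = -1332/22399 + 0/4797 = -1332/22399 + 0*(1/4797) = -1332/22399 + 0 = -1332/22399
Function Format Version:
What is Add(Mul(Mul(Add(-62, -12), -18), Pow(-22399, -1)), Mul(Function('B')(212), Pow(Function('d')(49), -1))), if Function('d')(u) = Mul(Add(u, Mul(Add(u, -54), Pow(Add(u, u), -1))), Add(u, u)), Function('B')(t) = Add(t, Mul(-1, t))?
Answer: Rational(-1332, 22399) ≈ -0.059467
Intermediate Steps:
Function('B')(t) = 0
Function('d')(u) = Mul(2, u, Add(u, Mul(Rational(1, 2), Pow(u, -1), Add(-54, u)))) (Function('d')(u) = Mul(Add(u, Mul(Add(-54, u), Pow(Mul(2, u), -1))), Mul(2, u)) = Mul(Add(u, Mul(Add(-54, u), Mul(Rational(1, 2), Pow(u, -1)))), Mul(2, u)) = Mul(Add(u, Mul(Rational(1, 2), Pow(u, -1), Add(-54, u))), Mul(2, u)) = Mul(2, u, Add(u, Mul(Rational(1, 2), Pow(u, -1), Add(-54, u)))))
Add(Mul(Mul(Add(-62, -12), -18), Pow(-22399, -1)), Mul(Function('B')(212), Pow(Function('d')(49), -1))) = Add(Mul(Mul(Add(-62, -12), -18), Pow(-22399, -1)), Mul(0, Pow(Add(-54, 49, Mul(2, Pow(49, 2))), -1))) = Add(Mul(Mul(-74, -18), Rational(-1, 22399)), Mul(0, Pow(Add(-54, 49, Mul(2, 2401)), -1))) = Add(Mul(1332, Rational(-1, 22399)), Mul(0, Pow(Add(-54, 49, 4802), -1))) = Add(Rational(-1332, 22399), Mul(0, Pow(4797, -1))) = Add(Rational(-1332, 22399), Mul(0, Rational(1, 4797))) = Add(Rational(-1332, 22399), 0) = Rational(-1332, 22399)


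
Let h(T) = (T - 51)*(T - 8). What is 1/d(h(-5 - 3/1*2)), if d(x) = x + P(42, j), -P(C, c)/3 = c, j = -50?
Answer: 1/1328 ≈ 0.00075301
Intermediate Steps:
P(C, c) = -3*c
h(T) = (-51 + T)*(-8 + T)
d(x) = 150 + x (d(x) = x - 3*(-50) = x + 150 = 150 + x)
1/d(h(-5 - 3/1*2)) = 1/(150 + (408 + (-5 - 3/1*2)² - 59*(-5 - 3/1*2))) = 1/(150 + (408 + (-5 - 3*1*2)² - 59*(-5 - 3*1*2))) = 1/(150 + (408 + (-5 - 3*2)² - 59*(-5 - 3*2))) = 1/(150 + (408 + (-5 - 6)² - 59*(-5 - 6))) = 1/(150 + (408 + (-11)² - 59*(-11))) = 1/(150 + (408 + 121 + 649)) = 1/(150 + 1178) = 1/1328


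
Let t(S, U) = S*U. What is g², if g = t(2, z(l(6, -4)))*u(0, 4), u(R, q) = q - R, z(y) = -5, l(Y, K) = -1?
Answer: 1600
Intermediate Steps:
g = -40 (g = (2*(-5))*(4 - 1*0) = -10*(4 + 0) = -10*4 = -40)
g² = (-40)² = 1600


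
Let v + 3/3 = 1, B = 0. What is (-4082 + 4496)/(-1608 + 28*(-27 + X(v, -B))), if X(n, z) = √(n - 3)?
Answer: -40779/232952 - 483*I*√3/232952 ≈ -0.17505 - 0.0035912*I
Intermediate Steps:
v = 0 (v = -1 + 1 = 0)
X(n, z) = √(-3 + n)
(-4082 + 4496)/(-1608 + 28*(-27 + X(v, -B))) = (-4082 + 4496)/(-1608 + 28*(-27 + √(-3 + 0))) = 414/(-1608 + 28*(-27 + √(-3))) = 414/(-1608 + 28*(-27 + I*√3)) = 414/(-1608 + (-756 + 28*I*√3)) = 414/(-2364 + 28*I*√3)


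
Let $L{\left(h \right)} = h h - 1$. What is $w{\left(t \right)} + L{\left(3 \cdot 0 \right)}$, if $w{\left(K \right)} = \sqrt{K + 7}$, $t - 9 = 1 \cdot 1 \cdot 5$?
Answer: $-1 + \sqrt{21} \approx 3.5826$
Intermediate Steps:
$L{\left(h \right)} = -1 + h^{2}$ ($L{\left(h \right)} = h^{2} - 1 = -1 + h^{2}$)
$t = 14$ ($t = 9 + 1 \cdot 1 \cdot 5 = 9 + 1 \cdot 5 = 9 + 5 = 14$)
$w{\left(K \right)} = \sqrt{7 + K}$
$w{\left(t \right)} + L{\left(3 \cdot 0 \right)} = \sqrt{7 + 14} - \left(1 - \left(3 \cdot 0\right)^{2}\right) = \sqrt{21} - \left(1 - 0^{2}\right) = \sqrt{21} + \left(-1 + 0\right) = \sqrt{21} - 1 = -1 + \sqrt{21}$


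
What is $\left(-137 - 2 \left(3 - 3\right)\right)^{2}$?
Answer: $18769$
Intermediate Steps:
$\left(-137 - 2 \left(3 - 3\right)\right)^{2} = \left(-137 - 0\right)^{2} = \left(-137 + 0\right)^{2} = \left(-137\right)^{2} = 18769$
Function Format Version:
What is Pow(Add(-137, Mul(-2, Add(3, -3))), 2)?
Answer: 18769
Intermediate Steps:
Pow(Add(-137, Mul(-2, Add(3, -3))), 2) = Pow(Add(-137, Mul(-2, 0)), 2) = Pow(Add(-137, 0), 2) = Pow(-137, 2) = 18769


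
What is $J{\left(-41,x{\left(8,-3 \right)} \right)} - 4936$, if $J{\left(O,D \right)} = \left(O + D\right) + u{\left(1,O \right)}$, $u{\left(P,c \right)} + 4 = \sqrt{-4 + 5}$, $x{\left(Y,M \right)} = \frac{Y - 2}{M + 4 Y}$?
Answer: $- \frac{144414}{29} \approx -4979.8$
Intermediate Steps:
$x{\left(Y,M \right)} = \frac{-2 + Y}{M + 4 Y}$
$u{\left(P,c \right)} = -3$ ($u{\left(P,c \right)} = -4 + \sqrt{-4 + 5} = -4 + \sqrt{1} = -4 + 1 = -3$)
$J{\left(O,D \right)} = -3 + D + O$ ($J{\left(O,D \right)} = \left(O + D\right) - 3 = \left(D + O\right) - 3 = -3 + D + O$)
$J{\left(-41,x{\left(8,-3 \right)} \right)} - 4936 = \left(-3 + \frac{-2 + 8}{-3 + 4 \cdot 8} - 41\right) - 4936 = \left(-3 + \frac{1}{-3 + 32} \cdot 6 - 41\right) - 4936 = \left(-3 + \frac{1}{29} \cdot 6 - 41\right) - 4936 = \left(-3 + \frac{6}{29} - 41\right) - 4936 = - \frac{1270}{29} - 4936 = - \frac{144414}{29}$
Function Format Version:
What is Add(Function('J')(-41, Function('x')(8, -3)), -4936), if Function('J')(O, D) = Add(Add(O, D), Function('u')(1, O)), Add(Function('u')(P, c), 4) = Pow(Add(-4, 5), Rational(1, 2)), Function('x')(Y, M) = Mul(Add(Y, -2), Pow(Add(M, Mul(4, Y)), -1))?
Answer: Rational(-144414, 29) ≈ -4979.8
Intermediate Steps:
Function('x')(Y, M) = Mul(Pow(Add(M, Mul(4, Y)), -1), Add(-2, Y)) (Function('x')(Y, M) = Mul(Add(-2, Y), Pow(Add(M, Mul(4, Y)), -1)) = Mul(Pow(Add(M, Mul(4, Y)), -1), Add(-2, Y)))
Function('u')(P, c) = -3 (Function('u')(P, c) = Add(-4, Pow(Add(-4, 5), Rational(1, 2))) = Add(-4, Pow(1, Rational(1, 2))) = Add(-4, 1) = -3)
Function('J')(O, D) = Add(-3, D, O) (Function('J')(O, D) = Add(Add(O, D), -3) = Add(Add(D, O), -3) = Add(-3, D, O))
Add(Function('J')(-41, Function('x')(8, -3)), -4936) = Add(Add(-3, Mul(Pow(Add(-3, Mul(4, 8)), -1), Add(-2, 8)), -41), -4936) = Add(Add(-3, Mul(Pow(Add(-3, 32), -1), 6), -41), -4936) = Add(Add(-3, Mul(Pow(29, -1), 6), -41), -4936) = Add(Add(-3, Mul(Rational(1, 29), 6), -41), -4936) = Add(Add(-3, Rational(6, 29), -41), -4936) = Add(Rational(-1270, 29), -4936) = Rational(-144414, 29)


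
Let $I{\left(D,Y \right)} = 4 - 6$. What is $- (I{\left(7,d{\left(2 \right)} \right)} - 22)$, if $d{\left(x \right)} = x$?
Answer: $24$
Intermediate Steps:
$I{\left(D,Y \right)} = -2$ ($I{\left(D,Y \right)} = 4 - 6 = -2$)
$- (I{\left(7,d{\left(2 \right)} \right)} - 22) = - (-2 - 22) = \left(-1\right) \left(-24\right) = 24$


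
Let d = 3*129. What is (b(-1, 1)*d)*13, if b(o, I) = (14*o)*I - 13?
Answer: -135837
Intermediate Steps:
d = 387
b(o, I) = -13 + 14*I*o (b(o, I) = 14*I*o - 13 = -13 + 14*I*o)
(b(-1, 1)*d)*13 = ((-13 + 14*1*(-1))*387)*13 = ((-13 - 14)*387)*13 = -27*387*13 = -10449*13 = -135837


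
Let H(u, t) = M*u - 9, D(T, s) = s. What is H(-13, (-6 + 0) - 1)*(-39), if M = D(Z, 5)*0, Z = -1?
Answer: 351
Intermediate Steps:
M = 0 (M = 5*0 = 0)
H(u, t) = -9 (H(u, t) = 0*u - 9 = 0 - 9 = -9)
H(-13, (-6 + 0) - 1)*(-39) = -9*(-39) = 351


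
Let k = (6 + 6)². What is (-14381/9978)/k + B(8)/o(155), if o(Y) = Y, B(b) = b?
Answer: 9265601/222708960 ≈ 0.041604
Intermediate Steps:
k = 144 (k = 12² = 144)
(-14381/9978)/k + B(8)/o(155) = -14381/9978/144 + 8/155 = -14381*1/9978*(1/144) + 8*(1/155) = -14381/9978*1/144 + 8/155 = -14381/1436832 + 8/155 = 9265601/222708960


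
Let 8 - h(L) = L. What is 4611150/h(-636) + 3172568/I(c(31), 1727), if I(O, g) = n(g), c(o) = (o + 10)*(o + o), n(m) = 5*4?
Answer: 266919599/1610 ≈ 1.6579e+5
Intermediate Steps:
h(L) = 8 - L
n(m) = 20
c(o) = 2*o*(10 + o) (c(o) = (10 + o)*(2*o) = 2*o*(10 + o))
I(O, g) = 20
4611150/h(-636) + 3172568/I(c(31), 1727) = 4611150/(8 - 1*(-636)) + 3172568/20 = 4611150/(8 + 636) + 3172568*(1/20) = 4611150/644 + 793142/5 = 4611150*(1/644) + 793142/5 = 2305575/322 + 793142/5 = 266919599/1610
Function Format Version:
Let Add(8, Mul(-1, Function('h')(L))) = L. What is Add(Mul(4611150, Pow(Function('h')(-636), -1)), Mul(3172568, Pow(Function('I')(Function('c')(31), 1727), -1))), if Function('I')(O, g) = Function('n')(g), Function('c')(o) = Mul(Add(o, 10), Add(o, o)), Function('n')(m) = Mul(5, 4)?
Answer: Rational(266919599, 1610) ≈ 1.6579e+5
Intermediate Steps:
Function('h')(L) = Add(8, Mul(-1, L))
Function('n')(m) = 20
Function('c')(o) = Mul(2, o, Add(10, o)) (Function('c')(o) = Mul(Add(10, o), Mul(2, o)) = Mul(2, o, Add(10, o)))
Function('I')(O, g) = 20
Add(Mul(4611150, Pow(Function('h')(-636), -1)), Mul(3172568, Pow(Function('I')(Function('c')(31), 1727), -1))) = Add(Mul(4611150, Pow(Add(8, Mul(-1, -636)), -1)), Mul(3172568, Pow(20, -1))) = Add(Mul(4611150, Pow(Add(8, 636), -1)), Mul(3172568, Rational(1, 20))) = Add(Mul(4611150, Pow(644, -1)), Rational(793142, 5)) = Add(Mul(4611150, Rational(1, 644)), Rational(793142, 5)) = Add(Rational(2305575, 322), Rational(793142, 5)) = Rational(266919599, 1610)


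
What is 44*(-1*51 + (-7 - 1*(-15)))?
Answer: -1892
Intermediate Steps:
44*(-1*51 + (-7 - 1*(-15))) = 44*(-51 + (-7 + 15)) = 44*(-51 + 8) = 44*(-43) = -1892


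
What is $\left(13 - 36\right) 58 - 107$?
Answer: $-1441$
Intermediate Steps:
$\left(13 - 36\right) 58 - 107 = \left(-23\right) 58 - 107 = -1334 - 107 = -1441$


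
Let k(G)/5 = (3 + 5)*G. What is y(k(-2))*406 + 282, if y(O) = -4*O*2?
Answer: 260122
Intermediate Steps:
k(G) = 40*G (k(G) = 5*((3 + 5)*G) = 5*(8*G) = 40*G)
y(O) = -8*O
y(k(-2))*406 + 282 = -320*(-2)*406 + 282 = -8*(-80)*406 + 282 = 640*406 + 282 = 259840 + 282 = 260122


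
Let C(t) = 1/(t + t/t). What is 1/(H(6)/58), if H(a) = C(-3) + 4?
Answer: 116/7 ≈ 16.571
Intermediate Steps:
C(t) = 1/(1 + t) (C(t) = 1/(t + 1) = 1/(1 + t))
H(a) = 7/2 (H(a) = 1/(1 - 3) + 4 = 1/(-2) + 4 = -1/2 + 4 = 7/2)
1/(H(6)/58) = 1/((7/2)/58) = 1/((1/58)*(7/2)) = 1/(7/116) = 116/7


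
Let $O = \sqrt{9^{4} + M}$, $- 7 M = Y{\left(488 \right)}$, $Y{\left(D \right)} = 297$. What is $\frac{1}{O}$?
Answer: $\frac{\sqrt{210}}{1170} \approx 0.012386$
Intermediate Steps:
$M = - \frac{297}{7}$ ($M = \left(- \frac{1}{7}\right) 297 = - \frac{297}{7} \approx -42.429$)
$O = \frac{39 \sqrt{210}}{7}$ ($O = \sqrt{9^{4} - \frac{297}{7}} = \sqrt{6561 - \frac{297}{7}} = \sqrt{\frac{45630}{7}} = \frac{39 \sqrt{210}}{7} \approx 80.738$)
$\frac{1}{O} = \frac{1}{\frac{39}{7} \sqrt{210}} = \frac{\sqrt{210}}{1170}$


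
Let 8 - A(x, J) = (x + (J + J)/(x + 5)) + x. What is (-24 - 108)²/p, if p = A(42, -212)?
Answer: -204732/787 ≈ -260.14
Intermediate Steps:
A(x, J) = 8 - 2*x - 2*J/(5 + x) (A(x, J) = 8 - ((x + (J + J)/(x + 5)) + x) = 8 - ((x + (2*J)/(5 + x)) + x) = 8 - ((x + 2*J/(5 + x)) + x) = 8 - (2*x + 2*J/(5 + x)) = 8 + (-2*x - 2*J/(5 + x)) = 8 - 2*x - 2*J/(5 + x))
p = -3148/47 (p = 2*(20 - 1*(-212) - 1*42 - 1*42²)/(5 + 42) = 2*(20 + 212 - 42 - 1*1764)/47 = 2*(1/47)*(20 + 212 - 42 - 1764) = 2*(1/47)*(-1574) = -3148/47 ≈ -66.979)
(-24 - 108)²/p = (-24 - 108)²/(-3148/47) = (-132)²*(-47/3148) = 17424*(-47/3148) = -204732/787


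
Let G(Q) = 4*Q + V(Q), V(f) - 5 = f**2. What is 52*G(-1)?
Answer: 104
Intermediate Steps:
V(f) = 5 + f**2
G(Q) = 5 + Q**2 + 4*Q (G(Q) = 4*Q + (5 + Q**2) = 5 + Q**2 + 4*Q)
52*G(-1) = 52*(5 + (-1)**2 + 4*(-1)) = 52*(5 + 1 - 4) = 52*2 = 104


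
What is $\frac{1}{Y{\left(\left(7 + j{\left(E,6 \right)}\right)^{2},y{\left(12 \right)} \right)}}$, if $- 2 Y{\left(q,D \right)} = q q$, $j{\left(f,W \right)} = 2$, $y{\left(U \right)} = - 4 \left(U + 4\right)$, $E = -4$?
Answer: $- \frac{2}{6561} \approx -0.00030483$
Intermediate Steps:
$y{\left(U \right)} = -16 - 4 U$ ($y{\left(U \right)} = - 4 \left(4 + U\right) = -16 - 4 U$)
$Y{\left(q,D \right)} = - \frac{q^{2}}{2}$ ($Y{\left(q,D \right)} = - \frac{q q}{2} = - \frac{q^{2}}{2}$)
$\frac{1}{Y{\left(\left(7 + j{\left(E,6 \right)}\right)^{2},y{\left(12 \right)} \right)}} = \frac{1}{\left(- \frac{1}{2}\right) \left(\left(7 + 2\right)^{2}\right)^{2}} = \frac{1}{\left(- \frac{1}{2}\right) \left(9^{2}\right)^{2}} = \frac{1}{\left(- \frac{1}{2}\right) 81^{2}} = \frac{1}{\left(- \frac{1}{2}\right) 6561} = \frac{1}{- \frac{6561}{2}} = - \frac{2}{6561}$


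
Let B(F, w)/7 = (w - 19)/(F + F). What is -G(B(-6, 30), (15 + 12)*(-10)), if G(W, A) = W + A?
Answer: 3317/12 ≈ 276.42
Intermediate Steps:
B(F, w) = 7*(-19 + w)/(2*F) (B(F, w) = 7*((w - 19)/(F + F)) = 7*((-19 + w)/((2*F))) = 7*((-19 + w)*(1/(2*F))) = 7*((-19 + w)/(2*F)) = 7*(-19 + w)/(2*F))
G(W, A) = A + W
-G(B(-6, 30), (15 + 12)*(-10)) = -((15 + 12)*(-10) + (7/2)*(-19 + 30)/(-6)) = -(27*(-10) + (7/2)*(-1/6)*11) = -(-270 - 77/12) = -1*(-3317/12) = 3317/12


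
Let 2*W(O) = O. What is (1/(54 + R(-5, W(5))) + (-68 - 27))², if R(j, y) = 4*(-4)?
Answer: 13024881/1444 ≈ 9020.0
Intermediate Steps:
W(O) = O/2
R(j, y) = -16
(1/(54 + R(-5, W(5))) + (-68 - 27))² = (1/(54 - 16) + (-68 - 27))² = (1/38 - 95)² = (-3609/38)² = 13024881/1444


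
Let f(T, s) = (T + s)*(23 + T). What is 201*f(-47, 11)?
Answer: 173664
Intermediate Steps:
f(T, s) = (23 + T)*(T + s)
201*f(-47, 11) = 201*((-47)² + 23*(-47) + 23*11 - 47*11) = 201*(2209 - 1081 + 253 - 517) = 201*864 = 173664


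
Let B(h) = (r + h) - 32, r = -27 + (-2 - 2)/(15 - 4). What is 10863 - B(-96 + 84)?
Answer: 120278/11 ≈ 10934.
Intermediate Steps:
r = -301/11 (r = -27 - 4/11 = -301/11 ≈ -27.364)
B(h) = -653/11 + h (B(h) = (-301/11 + h) - 32 = -653/11 + h)
10863 - B(-96 + 84) = 10863 - (-653/11 + (-96 + 84)) = 10863 - (-653/11 - 12) = 10863 - 1*(-785/11) = 10863 + 785/11 = 120278/11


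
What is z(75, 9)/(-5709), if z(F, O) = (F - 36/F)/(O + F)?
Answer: -207/1332100 ≈ -0.00015539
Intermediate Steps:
z(F, O) = (F - 36/F)/(F + O)
z(75, 9)/(-5709) = ((-36 + 75²)/(75*(75 + 9)))/(-5709) = ((1/75)*(-36 + 5625)/84)*(-1/5709) = ((1/75)*(1/84)*5589)*(-1/5709) = (621/700)*(-1/5709) = -207/1332100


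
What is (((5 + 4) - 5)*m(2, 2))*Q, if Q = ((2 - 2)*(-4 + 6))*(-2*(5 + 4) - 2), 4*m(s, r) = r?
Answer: 0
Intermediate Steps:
m(s, r) = r/4
Q = 0 (Q = (0*2)*(-2*9 - 2) = 0*(-18 - 2) = 0*(-20) = 0)
(((5 + 4) - 5)*m(2, 2))*Q = (((5 + 4) - 5)*((¼)*2))*0 = ((9 - 5)*(½))*0 = (4*(½))*0 = 2*0 = 0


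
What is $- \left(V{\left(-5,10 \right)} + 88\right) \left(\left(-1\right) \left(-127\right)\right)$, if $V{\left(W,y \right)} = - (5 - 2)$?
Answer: $-10795$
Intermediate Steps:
$V{\left(W,y \right)} = -3$ ($V{\left(W,y \right)} = \left(-1\right) 3 = -3$)
$- \left(V{\left(-5,10 \right)} + 88\right) \left(\left(-1\right) \left(-127\right)\right) = - \left(-3 + 88\right) \left(\left(-1\right) \left(-127\right)\right) = - 85 \cdot 127 = \left(-1\right) 10795 = -10795$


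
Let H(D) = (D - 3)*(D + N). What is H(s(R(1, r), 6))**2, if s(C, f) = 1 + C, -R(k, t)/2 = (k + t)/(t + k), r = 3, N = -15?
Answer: 4096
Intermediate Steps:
R(k, t) = -2 (R(k, t) = -2*(k + t)/(t + k) = -2*(k + t)/(k + t) = -2*1 = -2)
H(D) = (-15 + D)*(-3 + D) (H(D) = (D - 3)*(D - 15) = (-3 + D)*(-15 + D) = (-15 + D)*(-3 + D))
H(s(R(1, r), 6))**2 = (45 + (1 - 2)**2 - 18*(1 - 2))**2 = (45 + (-1)**2 - 18*(-1))**2 = (45 + 1 + 18)**2 = 64**2 = 4096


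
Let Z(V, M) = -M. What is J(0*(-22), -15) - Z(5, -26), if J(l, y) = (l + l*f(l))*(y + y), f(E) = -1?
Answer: -26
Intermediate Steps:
J(l, y) = 0 (J(l, y) = (l + l*(-1))*(y + y) = (l - l)*(2*y) = 0*(2*y) = 0)
J(0*(-22), -15) - Z(5, -26) = 0 - (-1)*(-26) = 0 - 1*26 = 0 - 26 = -26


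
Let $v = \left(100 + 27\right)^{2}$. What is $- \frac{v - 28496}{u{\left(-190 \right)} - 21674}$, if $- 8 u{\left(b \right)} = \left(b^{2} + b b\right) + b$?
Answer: $- \frac{49468}{122701} \approx -0.40316$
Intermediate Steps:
$v = 16129$ ($v = 127^{2} = 16129$)
$u{\left(b \right)} = - \frac{b^{2}}{4} - \frac{b}{8}$ ($u{\left(b \right)} = - \frac{\left(b^{2} + b b\right) + b}{8} = - \frac{\left(b^{2} + b^{2}\right) + b}{8} = - \frac{2 b^{2} + b}{8} = - \frac{b + 2 b^{2}}{8} = - \frac{b^{2}}{4} - \frac{b}{8}$)
$- \frac{v - 28496}{u{\left(-190 \right)} - 21674} = - \frac{16129 - 28496}{\left(- \frac{1}{8}\right) \left(-190\right) \left(1 + 2 \left(-190\right)\right) - 21674} = - \frac{-12367}{\left(- \frac{1}{8}\right) \left(-190\right) \left(1 - 380\right) - 21674} = - \frac{-12367}{\left(- \frac{1}{8}\right) \left(-190\right) \left(-379\right) - 21674} = - \frac{-12367}{- \frac{36005}{4} - 21674} = - \frac{-12367}{- \frac{122701}{4}} = - \frac{\left(-12367\right) \left(-4\right)}{122701} = \left(-1\right) \frac{49468}{122701} = - \frac{49468}{122701}$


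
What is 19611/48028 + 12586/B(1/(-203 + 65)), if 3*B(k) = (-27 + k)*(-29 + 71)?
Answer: -5885359539/179000356 ≈ -32.879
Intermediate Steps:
B(k) = -378 + 14*k (B(k) = ((-27 + k)*(-29 + 71))/3 = ((-27 + k)*42)/3 = (-1134 + 42*k)/3 = -378 + 14*k)
19611/48028 + 12586/B(1/(-203 + 65)) = 19611/48028 + 12586/(-378 + 14/(-203 + 65)) = 19611*(1/48028) + 12586/(-378 + 14/(-138)) = 19611/48028 + 12586/(-378 + 14*(-1/138)) = 19611/48028 + 12586/(-378 - 7/69) = 19611/48028 + 12586/(-26089/69) = 19611/48028 + 12586*(-69/26089) = 19611/48028 - 124062/3727 = -5885359539/179000356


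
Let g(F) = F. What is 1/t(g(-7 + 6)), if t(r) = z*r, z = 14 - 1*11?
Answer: -1/3 ≈ -0.33333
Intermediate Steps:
z = 3 (z = 14 - 11 = 3)
t(r) = 3*r
1/t(g(-7 + 6)) = 1/(3*(-7 + 6)) = 1/(3*(-1)) = 1/(-3) = -1/3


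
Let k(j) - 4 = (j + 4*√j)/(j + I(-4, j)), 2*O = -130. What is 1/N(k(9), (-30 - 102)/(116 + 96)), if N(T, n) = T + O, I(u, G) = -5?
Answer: -4/223 ≈ -0.017937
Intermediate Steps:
O = -65 (O = (½)*(-130) = -65)
k(j) = 4 + (j + 4*√j)/(-5 + j) (k(j) = 4 + (j + 4*√j)/(j - 5) = 4 + (j + 4*√j)/(-5 + j))
N(T, n) = -65 + T (N(T, n) = T - 65 = -65 + T)
1/N(k(9), (-30 - 102)/(116 + 96)) = 1/(-65 + (-20 + 4*√9 + 5*9)/(-5 + 9)) = 1/(-65 + (-20 + 4*3 + 45)/4) = 1/(-65 + (-20 + 12 + 45)/4) = 1/(-65 + (¼)*37) = 1/(-65 + 37/4) = 1/(-223/4) = -4/223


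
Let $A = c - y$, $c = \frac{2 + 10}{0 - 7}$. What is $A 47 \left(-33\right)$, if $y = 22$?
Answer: $\frac{257466}{7} \approx 36781.0$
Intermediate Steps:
$c = - \frac{12}{7}$ ($c = \frac{12}{-7} = 12 \left(- \frac{1}{7}\right) = - \frac{12}{7} \approx -1.7143$)
$A = - \frac{166}{7}$ ($A = - \frac{12}{7} - 22 = - \frac{166}{7} \approx -23.714$)
$A 47 \left(-33\right) = \left(- \frac{166}{7}\right) 47 \left(-33\right) = \left(- \frac{7802}{7}\right) \left(-33\right) = \frac{257466}{7}$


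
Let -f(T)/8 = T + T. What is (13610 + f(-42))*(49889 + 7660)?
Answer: 821914818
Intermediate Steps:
f(T) = -16*T (f(T) = -8*(T + T) = -16*T)
(13610 + f(-42))*(49889 + 7660) = (13610 - 16*(-42))*(49889 + 7660) = (13610 + 672)*57549 = 14282*57549 = 821914818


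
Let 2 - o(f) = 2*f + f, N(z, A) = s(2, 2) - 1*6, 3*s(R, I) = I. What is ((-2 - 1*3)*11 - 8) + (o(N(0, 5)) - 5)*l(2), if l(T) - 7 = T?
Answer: 54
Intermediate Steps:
l(T) = 7 + T
s(R, I) = I/3
N(z, A) = -16/3 (N(z, A) = (⅓)*2 - 1*6 = ⅔ - 6 = -16/3)
o(f) = 2 - 3*f (o(f) = 2 - (2*f + f) = 2 - 3*f)
((-2 - 1*3)*11 - 8) + (o(N(0, 5)) - 5)*l(2) = ((-2 - 1*3)*11 - 8) + ((2 - 3*(-16/3)) - 5)*(7 + 2) = ((-2 - 3)*11 - 8) + ((2 + 16) - 5)*9 = (-5*11 - 8) + (18 - 5)*9 = (-55 - 8) + 13*9 = -63 + 117 = 54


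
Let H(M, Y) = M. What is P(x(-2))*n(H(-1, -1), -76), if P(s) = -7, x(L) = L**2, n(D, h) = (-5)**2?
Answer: -175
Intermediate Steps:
n(D, h) = 25
P(x(-2))*n(H(-1, -1), -76) = -7*25 = -175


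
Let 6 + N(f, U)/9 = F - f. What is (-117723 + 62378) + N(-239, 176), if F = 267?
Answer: -50845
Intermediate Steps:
N(f, U) = 2349 - 9*f (N(f, U) = -54 + 9*(267 - f) = -54 + (2403 - 9*f) = 2349 - 9*f)
(-117723 + 62378) + N(-239, 176) = (-117723 + 62378) + (2349 - 9*(-239)) = -55345 + (2349 + 2151) = -55345 + 4500 = -50845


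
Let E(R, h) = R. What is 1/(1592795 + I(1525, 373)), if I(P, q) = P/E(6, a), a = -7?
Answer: 6/9558295 ≈ 6.2773e-7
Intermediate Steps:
I(P, q) = P/6
1/(1592795 + I(1525, 373)) = 1/(1592795 + (⅙)*1525) = 1/(1592795 + 1525/6) = 1/(9558295/6) = 6/9558295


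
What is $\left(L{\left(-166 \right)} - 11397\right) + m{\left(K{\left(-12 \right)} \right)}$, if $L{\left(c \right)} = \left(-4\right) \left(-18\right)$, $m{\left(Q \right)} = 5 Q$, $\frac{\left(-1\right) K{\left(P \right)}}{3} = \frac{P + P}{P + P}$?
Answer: $-11340$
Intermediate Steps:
$K{\left(P \right)} = -3$ ($K{\left(P \right)} = - 3 \frac{P + P}{P + P} = - 3 \frac{2 P}{2 P} = - 3 \cdot 2 P \frac{1}{2 P} = \left(-3\right) 1 = -3$)
$L{\left(c \right)} = 72$
$\left(L{\left(-166 \right)} - 11397\right) + m{\left(K{\left(-12 \right)} \right)} = \left(72 - 11397\right) + 5 \left(-3\right) = -11325 - 15 = -11340$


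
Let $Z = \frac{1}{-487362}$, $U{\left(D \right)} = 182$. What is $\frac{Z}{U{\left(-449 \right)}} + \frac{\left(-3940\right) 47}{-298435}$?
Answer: $\frac{3285088844137}{5294229976308} \approx 0.6205$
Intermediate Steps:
$Z = - \frac{1}{487362} \approx -2.0519 \cdot 10^{-6}$
$\frac{Z}{U{\left(-449 \right)}} + \frac{\left(-3940\right) 47}{-298435} = - \frac{1}{487362 \cdot 182} + \frac{\left(-3940\right) 47}{-298435} = \left(- \frac{1}{487362}\right) \frac{1}{182} - - \frac{37036}{59687} = - \frac{1}{88699884} + \frac{37036}{59687} = \frac{3285088844137}{5294229976308}$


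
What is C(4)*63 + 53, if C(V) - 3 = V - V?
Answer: 242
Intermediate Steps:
C(V) = 3 (C(V) = 3 + (V - V) = 3 + 0 = 3)
C(4)*63 + 53 = 3*63 + 53 = 189 + 53 = 242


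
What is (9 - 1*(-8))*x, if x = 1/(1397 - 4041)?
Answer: -17/2644 ≈ -0.0064296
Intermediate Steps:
x = -1/2644 (x = 1/(-2644) = -1/2644 ≈ -0.00037821)
(9 - 1*(-8))*x = (9 - 1*(-8))*(-1/2644) = (9 + 8)*(-1/2644) = 17*(-1/2644) = -17/2644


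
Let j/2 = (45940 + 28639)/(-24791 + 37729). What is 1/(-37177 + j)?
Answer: -6469/240423434 ≈ -2.6907e-5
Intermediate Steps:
j = 74579/6469 (j = 2*((45940 + 28639)/(-24791 + 37729)) = 2*(74579/12938) = 74579/6469 ≈ 11.529)
1/(-37177 + j) = 1/(-37177 + 74579/6469) = 1/(-240423434/6469) = -6469/240423434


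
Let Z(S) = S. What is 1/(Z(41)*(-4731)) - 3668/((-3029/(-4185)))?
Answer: -2977567356209/587538159 ≈ -5067.9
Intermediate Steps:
1/(Z(41)*(-4731)) - 3668/((-3029/(-4185))) = 1/(41*(-4731)) - 3668/((-3029/(-4185))) = (1/41)*(-1/4731) - 3668/((-3029*(-1/4185))) = -1/193971 - 3668/3029/4185 = -1/193971 - 3668*4185/3029 = -1/193971 - 15350580/3029 = -2977567356209/587538159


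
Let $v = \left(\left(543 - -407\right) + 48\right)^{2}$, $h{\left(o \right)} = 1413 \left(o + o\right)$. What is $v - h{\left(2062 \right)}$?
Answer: $-4831208$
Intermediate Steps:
$h{\left(o \right)} = 2826 o$ ($h{\left(o \right)} = 1413 \cdot 2 o = 2826 o$)
$v = 996004$ ($v = \left(\left(543 + 407\right) + 48\right)^{2} = \left(950 + 48\right)^{2} = 998^{2} = 996004$)
$v - h{\left(2062 \right)} = 996004 - 2826 \cdot 2062 = 996004 - 5827212 = -4831208$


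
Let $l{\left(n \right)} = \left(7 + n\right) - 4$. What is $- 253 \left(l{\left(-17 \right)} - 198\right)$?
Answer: $53636$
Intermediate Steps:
$l{\left(n \right)} = 3 + n$
$- 253 \left(l{\left(-17 \right)} - 198\right) = - 253 \left(\left(3 - 17\right) - 198\right) = - 253 \left(-14 - 198\right) = \left(-253\right) \left(-212\right) = 53636$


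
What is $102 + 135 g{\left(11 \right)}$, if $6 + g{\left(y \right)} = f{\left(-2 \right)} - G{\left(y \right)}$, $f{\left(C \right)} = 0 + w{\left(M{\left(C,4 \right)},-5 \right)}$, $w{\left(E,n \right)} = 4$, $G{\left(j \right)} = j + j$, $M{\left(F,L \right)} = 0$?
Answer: $-3138$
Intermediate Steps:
$G{\left(j \right)} = 2 j$
$f{\left(C \right)} = 4$ ($f{\left(C \right)} = 0 + 4 = 4$)
$g{\left(y \right)} = -2 - 2 y$ ($g{\left(y \right)} = -6 - \left(-4 + 2 y\right) = -2 - 2 y$)
$102 + 135 g{\left(11 \right)} = 102 + 135 \left(-2 - 22\right) = 102 + 135 \left(-24\right) = 102 - 3240 = -3138$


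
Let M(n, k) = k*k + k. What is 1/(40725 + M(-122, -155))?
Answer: 1/64595 ≈ 1.5481e-5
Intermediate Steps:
M(n, k) = k + k**2 (M(n, k) = k**2 + k = k + k**2)
1/(40725 + M(-122, -155)) = 1/(40725 - 155*(1 - 155)) = 1/(40725 - 155*(-154)) = 1/(40725 + 23870) = 1/64595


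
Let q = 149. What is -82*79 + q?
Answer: -6329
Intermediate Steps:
-82*79 + q = -82*79 + 149 = -6478 + 149 = -6329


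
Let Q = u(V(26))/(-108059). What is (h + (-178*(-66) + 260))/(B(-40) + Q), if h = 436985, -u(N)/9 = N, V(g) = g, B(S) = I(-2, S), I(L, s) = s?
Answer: -48517734587/4322126 ≈ -11225.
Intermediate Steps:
B(S) = S
u(N) = -9*N
Q = 234/108059 (Q = -9*26/(-108059) = -234*(-1/108059) = 234/108059 ≈ 0.0021655)
(h + (-178*(-66) + 260))/(B(-40) + Q) = (436985 + (-178*(-66) + 260))/(-40 + 234/108059) = (436985 + (11748 + 260))/(-4322126/108059) = (436985 + 12008)*(-108059/4322126) = 448993*(-108059/4322126) = -48517734587/4322126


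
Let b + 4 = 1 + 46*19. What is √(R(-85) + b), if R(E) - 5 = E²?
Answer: √8101 ≈ 90.006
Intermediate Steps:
R(E) = 5 + E²
b = 871 (b = -4 + (1 + 46*19) = -4 + (1 + 874) = -4 + 875 = 871)
√(R(-85) + b) = √((5 + (-85)²) + 871) = √((5 + 7225) + 871) = √(7230 + 871) = √8101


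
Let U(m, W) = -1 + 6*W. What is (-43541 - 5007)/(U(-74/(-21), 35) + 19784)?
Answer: -48548/19993 ≈ -2.4282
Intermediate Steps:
(-43541 - 5007)/(U(-74/(-21), 35) + 19784) = (-43541 - 5007)/((-1 + 6*35) + 19784) = -48548/((-1 + 210) + 19784) = -48548/(209 + 19784) = -48548/19993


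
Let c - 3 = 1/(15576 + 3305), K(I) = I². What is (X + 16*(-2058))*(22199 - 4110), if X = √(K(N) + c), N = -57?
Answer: -595634592 + 18089*√1159312526453/18881 ≈ -5.9460e+8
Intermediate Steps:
c = 56644/18881 (c = 3 + 1/(15576 + 3305) = 3 + 1/18881 = 56644/18881 ≈ 3.0001)
X = √1159312526453/18881 (X = √((-57)² + 56644/18881) = √(3249 + 56644/18881) = √(61401013/18881) = √1159312526453/18881 ≈ 57.026)
(X + 16*(-2058))*(22199 - 4110) = (√1159312526453/18881 + 16*(-2058))*(22199 - 4110) = (√1159312526453/18881 - 32928)*18089 = (-32928 + √1159312526453/18881)*18089 = -595634592 + 18089*√1159312526453/18881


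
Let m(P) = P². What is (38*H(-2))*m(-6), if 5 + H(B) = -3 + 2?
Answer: -8208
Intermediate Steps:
H(B) = -6 (H(B) = -5 + (-3 + 2) = -5 - 1 = -6)
(38*H(-2))*m(-6) = (38*(-6))*(-6)² = -228*36 = -8208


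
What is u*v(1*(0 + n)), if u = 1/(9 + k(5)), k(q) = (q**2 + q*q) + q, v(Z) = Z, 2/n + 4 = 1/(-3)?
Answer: -3/416 ≈ -0.0072115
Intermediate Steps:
n = -6/13 (n = 2/(-4 + 1/(-3)) = 2/(-4 - 1/3) = 2/(-13/3) = 2*(-3/13) = -6/13 ≈ -0.46154)
k(q) = q + 2*q**2 (k(q) = (q**2 + q**2) + q = 2*q**2 + q = q + 2*q**2)
u = 1/64 (u = 1/(9 + 5*(1 + 2*5)) = 1/(9 + 5*(1 + 10)) = 1/(9 + 5*11) = 1/(9 + 55) = 1/64 ≈ 0.015625)
u*v(1*(0 + n)) = (1*(0 - 6/13))/64 = (1*(-6/13))/64 = (1/64)*(-6/13) = -3/416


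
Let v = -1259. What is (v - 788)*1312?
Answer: -2685664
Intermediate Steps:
(v - 788)*1312 = (-1259 - 788)*1312 = -2047*1312 = -2685664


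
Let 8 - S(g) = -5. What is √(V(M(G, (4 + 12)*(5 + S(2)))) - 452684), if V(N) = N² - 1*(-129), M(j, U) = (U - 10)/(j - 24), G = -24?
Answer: I*√260652359/24 ≈ 672.7*I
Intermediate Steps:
S(g) = 13 (S(g) = 8 - 1*(-5) = 8 + 5 = 13)
M(j, U) = (-10 + U)/(-24 + j)
V(N) = 129 + N² (V(N) = N² + 129 = 129 + N²)
√(V(M(G, (4 + 12)*(5 + S(2)))) - 452684) = √((129 + ((-10 + (4 + 12)*(5 + 13))/(-24 - 24))²) - 452684) = √((129 + ((-10 + 16*18)/(-48))²) - 452684) = √((129 + (-(-10 + 288)/48)²) - 452684) = √((129 + (-1/48*278)²) - 452684) = √((129 + (-139/24)²) - 452684) = √((129 + 19321/576) - 452684) = √(93625/576 - 452684) = √(-260652359/576) = I*√260652359/24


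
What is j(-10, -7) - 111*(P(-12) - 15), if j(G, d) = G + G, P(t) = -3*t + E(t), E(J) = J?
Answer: -1019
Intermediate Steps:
P(t) = -2*t (P(t) = -3*t + t = -2*t)
j(G, d) = 2*G
j(-10, -7) - 111*(P(-12) - 15) = 2*(-10) - 111*(-2*(-12) - 15) = -20 - 111*(24 - 15) = -20 - 111*9 = -20 - 999 = -1019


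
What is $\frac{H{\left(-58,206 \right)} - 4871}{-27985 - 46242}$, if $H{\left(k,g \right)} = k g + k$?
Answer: $\frac{16877}{74227} \approx 0.22737$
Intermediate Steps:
$H{\left(k,g \right)} = k + g k$ ($H{\left(k,g \right)} = g k + k = k + g k$)
$\frac{H{\left(-58,206 \right)} - 4871}{-27985 - 46242} = \frac{- 58 \left(1 + 206\right) - 4871}{-27985 - 46242} = \frac{\left(-58\right) 207 - 4871}{-74227} = \left(-12006 - 4871\right) \left(- \frac{1}{74227}\right) = \left(-16877\right) \left(- \frac{1}{74227}\right) = \frac{16877}{74227}$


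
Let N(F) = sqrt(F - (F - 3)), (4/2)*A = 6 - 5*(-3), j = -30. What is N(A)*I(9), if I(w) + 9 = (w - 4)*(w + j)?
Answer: -114*sqrt(3) ≈ -197.45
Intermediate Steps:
I(w) = -9 + (-30 + w)*(-4 + w) (I(w) = -9 + (w - 4)*(w - 30) = -9 + (-4 + w)*(-30 + w) = -9 + (-30 + w)*(-4 + w))
A = 21/2 (A = (6 - 5*(-3))/2 = (6 + 15)/2 = (1/2)*21 = 21/2 ≈ 10.500)
N(F) = sqrt(3) (N(F) = sqrt(F - (-3 + F)) = sqrt(F + (3 - F)) = sqrt(3))
N(A)*I(9) = sqrt(3)*(111 + 9**2 - 34*9) = sqrt(3)*(111 + 81 - 306) = sqrt(3)*(-114) = -114*sqrt(3)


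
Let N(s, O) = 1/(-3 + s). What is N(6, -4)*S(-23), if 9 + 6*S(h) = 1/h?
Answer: -104/207 ≈ -0.50242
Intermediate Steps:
S(h) = -3/2 + 1/(6*h)
N(6, -4)*S(-23) = ((1/6)*(1 - 9*(-23))/(-23))/(-3 + 6) = ((1/6)*(-1/23)*(1 + 207))/3 = ((1/6)*(-1/23)*208)/3 = (1/3)*(-104/69) = -104/207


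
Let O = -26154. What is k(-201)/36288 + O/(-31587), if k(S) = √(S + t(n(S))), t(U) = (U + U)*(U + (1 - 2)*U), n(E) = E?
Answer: 8718/10529 + I*√201/36288 ≈ 0.828 + 0.00039069*I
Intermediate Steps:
t(U) = 0 (t(U) = (2*U)*(U - U) = (2*U)*0 = 0)
k(S) = √S (k(S) = √(S + 0) = √S)
k(-201)/36288 + O/(-31587) = √(-201)/36288 - 26154/(-31587) = (I*√201)*(1/36288) - 26154*(-1/31587) = I*√201/36288 + 8718/10529 = 8718/10529 + I*√201/36288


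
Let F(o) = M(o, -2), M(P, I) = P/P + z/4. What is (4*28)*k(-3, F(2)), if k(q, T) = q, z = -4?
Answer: -336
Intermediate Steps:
M(P, I) = 0 (M(P, I) = P/P - 4/4 = 1 - 4*1/4 = 1 - 1 = 0)
F(o) = 0
(4*28)*k(-3, F(2)) = (4*28)*(-3) = 112*(-3) = -336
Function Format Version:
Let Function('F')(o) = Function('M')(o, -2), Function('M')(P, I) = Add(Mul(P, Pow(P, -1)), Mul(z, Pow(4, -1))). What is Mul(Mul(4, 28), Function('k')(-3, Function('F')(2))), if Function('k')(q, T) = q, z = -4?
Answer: -336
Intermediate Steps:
Function('M')(P, I) = 0 (Function('M')(P, I) = Add(Mul(P, Pow(P, -1)), Mul(-4, Pow(4, -1))) = Add(1, Mul(-4, Rational(1, 4))) = Add(1, -1) = 0)
Function('F')(o) = 0
Mul(Mul(4, 28), Function('k')(-3, Function('F')(2))) = Mul(Mul(4, 28), -3) = Mul(112, -3) = -336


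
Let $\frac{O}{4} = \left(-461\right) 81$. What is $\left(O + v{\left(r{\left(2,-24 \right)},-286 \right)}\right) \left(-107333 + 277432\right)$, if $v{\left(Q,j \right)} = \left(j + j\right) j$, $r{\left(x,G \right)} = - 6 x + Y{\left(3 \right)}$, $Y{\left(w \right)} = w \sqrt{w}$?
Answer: $2420168572$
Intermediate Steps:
$O = -149364$ ($O = 4 \left(\left(-461\right) 81\right) = 4 \left(-37341\right) = -149364$)
$Y{\left(w \right)} = w^{\frac{3}{2}}$
$r{\left(x,G \right)} = - 6 x + 3 \sqrt{3}$ ($r{\left(x,G \right)} = - 6 x + 3^{\frac{3}{2}} = - 6 x + 3 \sqrt{3}$)
$v{\left(Q,j \right)} = 2 j^{2}$ ($v{\left(Q,j \right)} = 2 j j = 2 j^{2}$)
$\left(O + v{\left(r{\left(2,-24 \right)},-286 \right)}\right) \left(-107333 + 277432\right) = \left(-149364 + 2 \left(-286\right)^{2}\right) \left(-107333 + 277432\right) = \left(-149364 + 2 \cdot 81796\right) 170099 = \left(-149364 + 163592\right) 170099 = 14228 \cdot 170099 = 2420168572$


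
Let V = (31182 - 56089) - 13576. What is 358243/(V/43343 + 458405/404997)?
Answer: 6288520589365953/4283148364 ≈ 1.4682e+6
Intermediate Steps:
V = -38483 (V = -24907 - 13576 = -38483)
358243/(V/43343 + 458405/404997) = 358243/(-38483/43343 + 458405/404997) = 358243/(4283148364/17553784971) = 358243*(17553784971/4283148364) = 6288520589365953/4283148364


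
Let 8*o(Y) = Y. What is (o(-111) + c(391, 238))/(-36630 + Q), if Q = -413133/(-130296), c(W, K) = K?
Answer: -9734197/1590776449 ≈ -0.0061191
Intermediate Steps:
o(Y) = Y/8
Q = 137711/43432 (Q = -413133*(-1/130296) = 137711/43432 ≈ 3.1707)
(o(-111) + c(391, 238))/(-36630 + Q) = ((⅛)*(-111) + 238)/(-36630 + 137711/43432) = (-111/8 + 238)/(-1590776449/43432) = (1793/8)*(-43432/1590776449) = -9734197/1590776449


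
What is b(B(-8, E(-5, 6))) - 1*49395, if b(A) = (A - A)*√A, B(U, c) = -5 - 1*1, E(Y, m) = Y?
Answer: -49395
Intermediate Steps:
B(U, c) = -6 (B(U, c) = -5 - 1 = -6)
b(A) = 0 (b(A) = 0*√A = 0)
b(B(-8, E(-5, 6))) - 1*49395 = 0 - 1*49395 = 0 - 49395 = -49395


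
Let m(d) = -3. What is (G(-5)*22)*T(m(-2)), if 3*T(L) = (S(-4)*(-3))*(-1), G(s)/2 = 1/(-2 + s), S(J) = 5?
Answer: -220/7 ≈ -31.429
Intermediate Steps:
G(s) = 2/(-2 + s)
T(L) = 5 (T(L) = ((5*(-3))*(-1))/3 = (-15*(-1))/3 = (1/3)*15 = 5)
(G(-5)*22)*T(m(-2)) = ((2/(-2 - 5))*22)*5 = ((2/(-7))*22)*5 = ((2*(-1/7))*22)*5 = -2/7*22*5 = -44/7*5 = -220/7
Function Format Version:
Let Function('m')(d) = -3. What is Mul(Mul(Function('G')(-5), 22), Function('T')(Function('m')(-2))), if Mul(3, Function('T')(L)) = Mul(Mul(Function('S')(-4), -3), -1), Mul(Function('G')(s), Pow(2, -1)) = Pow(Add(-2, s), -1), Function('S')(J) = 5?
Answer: Rational(-220, 7) ≈ -31.429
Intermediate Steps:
Function('G')(s) = Mul(2, Pow(Add(-2, s), -1))
Function('T')(L) = 5 (Function('T')(L) = Mul(Rational(1, 3), Mul(Mul(5, -3), -1)) = Mul(Rational(1, 3), Mul(-15, -1)) = Mul(Rational(1, 3), 15) = 5)
Mul(Mul(Function('G')(-5), 22), Function('T')(Function('m')(-2))) = Mul(Mul(Mul(2, Pow(Add(-2, -5), -1)), 22), 5) = Mul(Mul(Mul(2, Pow(-7, -1)), 22), 5) = Mul(Mul(Mul(2, Rational(-1, 7)), 22), 5) = Mul(Mul(Rational(-2, 7), 22), 5) = Mul(Rational(-44, 7), 5) = Rational(-220, 7)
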